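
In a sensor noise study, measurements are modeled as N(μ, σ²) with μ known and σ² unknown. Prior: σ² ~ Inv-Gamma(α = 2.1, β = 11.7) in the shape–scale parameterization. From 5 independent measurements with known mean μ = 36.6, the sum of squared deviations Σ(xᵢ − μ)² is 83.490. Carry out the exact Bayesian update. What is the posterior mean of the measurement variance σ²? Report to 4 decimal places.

With known mean μ and an Inverse-Gamma(α, β) prior on σ², the Normal likelihood is conjugate: posterior is Inv-Gamma(α + n/2, β + Σ(xᵢ−μ)²/2).
Posterior: Inv-Gamma(2.1 + 5/2, 11.7 + 83.490/2) = Inv-Gamma(4.60, 53.4450).
E[σ²|data] = β/(α−1) = 53.4450/3.60 = 14.8458.

14.8458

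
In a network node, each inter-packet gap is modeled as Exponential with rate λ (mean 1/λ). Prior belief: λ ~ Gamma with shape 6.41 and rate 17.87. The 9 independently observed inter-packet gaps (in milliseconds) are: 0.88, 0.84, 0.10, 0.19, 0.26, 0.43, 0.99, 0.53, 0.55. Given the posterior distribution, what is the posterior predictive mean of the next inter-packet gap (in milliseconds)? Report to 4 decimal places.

1.5711

With a Gamma(shape α, rate β) prior on the exponential rate λ, the posterior after n observations with total T = Σxᵢ is Gamma(α+n, β+T).
Sum of observations T = 4.77 milliseconds; n = 9.
Posterior: Gamma(6.41+9, 17.87+4.77) = Gamma(15.41, 22.64).
The predictive distribution for the next observation is Lomax; its mean is β/(α−1) = 22.64/14.41 = 1.5711.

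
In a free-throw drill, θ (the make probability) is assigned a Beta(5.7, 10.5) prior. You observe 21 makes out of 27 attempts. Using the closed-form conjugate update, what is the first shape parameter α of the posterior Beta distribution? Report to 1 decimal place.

The Beta prior is conjugate to a Binomial/Bernoulli likelihood; the update adds successes to α and failures to β.
Posterior: Beta(α+k, β+n−k) = Beta(5.7+21, 10.5+6) = Beta(26.7, 16.5).
Posterior α = 26.7.

26.7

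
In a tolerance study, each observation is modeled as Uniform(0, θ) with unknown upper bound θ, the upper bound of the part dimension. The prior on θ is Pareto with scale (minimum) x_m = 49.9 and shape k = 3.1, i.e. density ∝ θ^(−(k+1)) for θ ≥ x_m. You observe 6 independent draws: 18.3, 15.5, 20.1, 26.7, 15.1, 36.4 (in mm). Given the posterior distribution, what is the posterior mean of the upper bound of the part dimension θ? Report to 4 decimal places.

A Pareto(scale x_m, shape k) prior on the upper bound θ of Uniform(0, θ) is conjugate: posterior is Pareto(max(x_m, max xᵢ), k + n).
Sample maximum = 36.4; prior scale x_m = 49.9 → posterior scale = max = 49.9.
Posterior shape = 3.1 + 6 = 9.1.
E[θ|data] = k·x_m/(k−1) = 9.1·49.9/8.1 = 56.0605.

56.0605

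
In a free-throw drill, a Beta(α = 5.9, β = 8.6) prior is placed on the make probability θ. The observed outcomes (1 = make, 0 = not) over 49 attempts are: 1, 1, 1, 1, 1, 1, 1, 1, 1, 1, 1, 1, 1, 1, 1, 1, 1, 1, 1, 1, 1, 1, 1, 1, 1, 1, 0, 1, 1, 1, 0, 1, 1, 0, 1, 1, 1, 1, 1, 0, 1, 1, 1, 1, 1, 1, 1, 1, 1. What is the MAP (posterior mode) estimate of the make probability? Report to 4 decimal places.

0.8114

The Beta prior is conjugate to a Binomial/Bernoulli likelihood; the update adds successes to α and failures to β.
Posterior: Beta(α+k, β+n−k) = Beta(5.9+45, 8.6+4) = Beta(50.9, 12.6).
Mode of Beta(a,b) for a,b>1 is (a−1)/(a+b−2) = 49.9/61.5 = 0.8114.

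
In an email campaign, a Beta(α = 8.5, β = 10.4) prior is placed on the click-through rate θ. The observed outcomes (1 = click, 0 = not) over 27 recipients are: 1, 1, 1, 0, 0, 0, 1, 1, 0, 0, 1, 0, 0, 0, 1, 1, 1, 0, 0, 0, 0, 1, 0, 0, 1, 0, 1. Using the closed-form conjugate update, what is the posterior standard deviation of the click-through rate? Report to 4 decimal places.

0.0726

The Beta prior is conjugate to a Binomial/Bernoulli likelihood; the update adds successes to α and failures to β.
Posterior: Beta(α+k, β+n−k) = Beta(8.5+12, 10.4+15) = Beta(20.5, 25.4).
Var = αβ/((α+β)²(α+β+1)) = 20.5·25.4/(45.9²·46.9) = 0.00526974; SD = √0.00526974 = 0.0726.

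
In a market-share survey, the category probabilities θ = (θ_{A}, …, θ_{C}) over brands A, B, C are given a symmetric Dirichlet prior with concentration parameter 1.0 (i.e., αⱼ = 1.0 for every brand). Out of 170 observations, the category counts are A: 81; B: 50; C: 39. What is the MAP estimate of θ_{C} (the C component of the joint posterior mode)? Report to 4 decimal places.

The Dirichlet prior is conjugate to the Multinomial likelihood: each posterior αⱼ = prior αⱼ + observed count nⱼ.
Posterior concentration: (82.0, 51.0, 40.0), total = 173.0.
Joint mode component: (α_{C}−1)/(Σα−K) = 39.0/170.0 = 0.2294.

0.2294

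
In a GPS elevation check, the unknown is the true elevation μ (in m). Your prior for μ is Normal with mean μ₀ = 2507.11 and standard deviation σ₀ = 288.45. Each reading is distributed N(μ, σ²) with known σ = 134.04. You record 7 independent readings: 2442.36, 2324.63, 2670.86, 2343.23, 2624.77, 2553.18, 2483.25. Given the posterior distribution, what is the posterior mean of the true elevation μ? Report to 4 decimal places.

2492.2138

For Normal data with known variance σ², a Normal(μ₀, σ₀²) prior on μ is conjugate. Posterior precision = 1/σ₀² + n/σ²; posterior mean is the precision-weighted average of μ₀ and x̄.
Σxᵢ = 2442.36 + 2324.63 + 2670.86 + 2343.23 + 2624.77 + 2553.18 + 2483.25 = 17442.28, so n·x̄ = 17442.28.
σ₀² = 288.45² = 83203.4025, σ² = 134.04² = 17966.7216; σ² + n·σ₀² = 17966.7216 + 7·83203.4025 = 600390.5391.
Posterior mean = (μ₀/σ₀² + n·x̄/σ²)/(1/σ₀² + n/σ²) = (σ²·μ₀ + σ₀²·n·x̄)/(σ² + n·σ₀²) = (17966.7216·2507.11 + 83203.4025·17442.28)/600390.5391 = 1496301590.748276/600390.5391 = 2492.2138.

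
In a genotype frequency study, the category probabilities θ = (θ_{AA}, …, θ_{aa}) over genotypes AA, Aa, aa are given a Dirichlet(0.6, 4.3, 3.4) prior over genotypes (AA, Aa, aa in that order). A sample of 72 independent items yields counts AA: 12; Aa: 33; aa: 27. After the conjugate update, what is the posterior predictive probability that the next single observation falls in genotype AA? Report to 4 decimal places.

0.1569

The Dirichlet prior is conjugate to the Multinomial likelihood: each posterior αⱼ = prior αⱼ + observed count nⱼ.
Posterior concentration: (12.6, 37.3, 30.4), total = 80.3.
P(next = AA | data) = α_{AA}/Σα = 0.1569.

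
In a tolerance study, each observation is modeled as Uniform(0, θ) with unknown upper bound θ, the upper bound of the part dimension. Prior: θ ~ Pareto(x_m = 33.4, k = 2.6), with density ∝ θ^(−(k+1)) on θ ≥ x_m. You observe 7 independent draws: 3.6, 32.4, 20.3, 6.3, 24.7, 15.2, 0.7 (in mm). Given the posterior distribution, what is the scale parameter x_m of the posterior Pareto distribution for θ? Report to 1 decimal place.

A Pareto(scale x_m, shape k) prior on the upper bound θ of Uniform(0, θ) is conjugate: posterior is Pareto(max(x_m, max xᵢ), k + n).
Sample maximum = 32.4; prior scale x_m = 33.4 → posterior scale = max = 33.4.
Posterior shape = 2.6 + 7 = 9.6.
Posterior scale x_m = 33.4.

33.4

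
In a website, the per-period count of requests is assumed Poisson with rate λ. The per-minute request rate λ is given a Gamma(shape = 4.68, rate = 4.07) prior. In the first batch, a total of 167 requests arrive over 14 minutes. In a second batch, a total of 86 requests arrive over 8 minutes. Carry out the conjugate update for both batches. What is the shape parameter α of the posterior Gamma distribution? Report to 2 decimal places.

257.68

With a Gamma(shape α, rate β) prior, the Poisson likelihood is conjugate: the posterior is Gamma(α + ΣXᵢ, β + n).
After batch 1: Gamma(α+S, β+n) = Gamma(4.68+167, 4.07+14) = Gamma(171.68, 18.07).
After batch 2: Gamma(α+S, β+n) = Gamma(171.68+86, 18.07+8) = Gamma(257.68, 26.07).
Posterior α = 257.68.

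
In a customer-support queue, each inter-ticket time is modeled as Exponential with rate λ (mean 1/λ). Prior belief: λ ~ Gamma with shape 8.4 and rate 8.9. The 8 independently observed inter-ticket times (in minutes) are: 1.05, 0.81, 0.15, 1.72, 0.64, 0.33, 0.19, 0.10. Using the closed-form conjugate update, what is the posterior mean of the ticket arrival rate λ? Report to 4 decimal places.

1.1807

With a Gamma(shape α, rate β) prior on the exponential rate λ, the posterior after n observations with total T = Σxᵢ is Gamma(α+n, β+T).
Sum of observations T = 4.99 minutes; n = 8.
Posterior: Gamma(8.4+8, 8.9+4.99) = Gamma(16.4, 13.89).
Posterior mean of λ = α/β = 16.4/13.89 = 1.1807.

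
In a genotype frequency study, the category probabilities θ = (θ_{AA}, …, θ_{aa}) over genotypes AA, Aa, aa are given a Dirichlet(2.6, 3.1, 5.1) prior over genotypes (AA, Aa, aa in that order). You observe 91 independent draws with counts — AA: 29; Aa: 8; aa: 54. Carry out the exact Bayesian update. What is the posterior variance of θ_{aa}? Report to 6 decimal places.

0.002369

The Dirichlet prior is conjugate to the Multinomial likelihood: each posterior αⱼ = prior αⱼ + observed count nⱼ.
Posterior concentration: (31.6, 11.1, 59.1), total = 101.8.
Var[θ_j] = α_j(Σα−α_j)/((Σα)²(Σα+1)) = 59.1·42.7/(101.8²·102.8) = 0.002369.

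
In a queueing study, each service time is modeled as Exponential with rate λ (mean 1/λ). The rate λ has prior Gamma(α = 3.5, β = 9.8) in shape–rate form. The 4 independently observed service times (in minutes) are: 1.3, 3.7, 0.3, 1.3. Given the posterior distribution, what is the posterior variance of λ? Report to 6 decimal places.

0.027885

With a Gamma(shape α, rate β) prior on the exponential rate λ, the posterior after n observations with total T = Σxᵢ is Gamma(α+n, β+T).
Sum of observations T = 6.6 minutes; n = 4.
Posterior: Gamma(3.5+4, 9.8+6.6) = Gamma(7.5, 16.4).
Var = α/β² = 0.027885.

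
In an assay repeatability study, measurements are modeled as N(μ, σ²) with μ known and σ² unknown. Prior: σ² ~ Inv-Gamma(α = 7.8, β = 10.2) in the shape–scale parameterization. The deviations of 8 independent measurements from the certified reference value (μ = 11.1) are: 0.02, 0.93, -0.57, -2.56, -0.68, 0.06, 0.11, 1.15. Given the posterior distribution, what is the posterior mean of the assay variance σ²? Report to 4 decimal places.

1.3863

With known mean μ and an Inverse-Gamma(α, β) prior on σ², the Normal likelihood is conjugate: posterior is Inv-Gamma(α + n/2, β + Σ(xᵢ−μ)²/2).
Σ(xᵢ−μ)² = (0.02)² + (0.93)² + (-0.57)² + (-2.56)² + (-0.68)² + (0.06)² + (0.11)² + (1.15)² = 9.5444.
Posterior: Inv-Gamma(7.8 + 8/2, 10.2 + 9.5444/2) = Inv-Gamma(11.80, 14.97220).
E[σ²|data] = β/(α−1) = 14.97220/10.80 = 1.3863.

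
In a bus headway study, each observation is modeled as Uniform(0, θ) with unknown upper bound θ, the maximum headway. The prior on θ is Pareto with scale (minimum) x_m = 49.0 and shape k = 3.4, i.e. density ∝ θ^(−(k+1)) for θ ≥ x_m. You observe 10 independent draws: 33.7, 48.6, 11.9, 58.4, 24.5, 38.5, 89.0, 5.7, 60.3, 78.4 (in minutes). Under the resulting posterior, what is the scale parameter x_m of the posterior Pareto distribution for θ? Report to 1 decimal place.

89.0

A Pareto(scale x_m, shape k) prior on the upper bound θ of Uniform(0, θ) is conjugate: posterior is Pareto(max(x_m, max xᵢ), k + n).
Sample maximum = 89.0; prior scale x_m = 49.0 → posterior scale = max = 89.0.
Posterior shape = 3.4 + 10 = 13.4.
Posterior scale x_m = 89.0.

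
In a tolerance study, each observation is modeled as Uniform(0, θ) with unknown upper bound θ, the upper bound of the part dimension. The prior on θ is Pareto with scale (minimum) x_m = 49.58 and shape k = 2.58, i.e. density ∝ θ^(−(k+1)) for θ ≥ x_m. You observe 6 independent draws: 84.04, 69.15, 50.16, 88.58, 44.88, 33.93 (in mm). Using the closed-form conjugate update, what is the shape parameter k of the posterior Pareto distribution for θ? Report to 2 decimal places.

8.58

A Pareto(scale x_m, shape k) prior on the upper bound θ of Uniform(0, θ) is conjugate: posterior is Pareto(max(x_m, max xᵢ), k + n).
Sample maximum = 88.58; prior scale x_m = 49.58 → posterior scale = max = 88.58.
Posterior shape = 2.58 + 6 = 8.58.
Posterior shape k = 8.58.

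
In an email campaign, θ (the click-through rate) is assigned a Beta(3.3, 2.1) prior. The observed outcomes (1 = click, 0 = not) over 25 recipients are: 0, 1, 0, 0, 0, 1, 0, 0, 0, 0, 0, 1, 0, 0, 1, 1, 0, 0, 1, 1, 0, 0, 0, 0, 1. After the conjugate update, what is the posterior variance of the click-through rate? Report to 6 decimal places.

The Beta prior is conjugate to a Binomial/Bernoulli likelihood; the update adds successes to α and failures to β.
Posterior: Beta(α+k, β+n−k) = Beta(3.3+8, 2.1+17) = Beta(11.3, 19.1).
Var = αβ/((α+β)²(α+β+1)) = 11.3·19.1/(30.4²·31.4) = 0.007438.

0.007438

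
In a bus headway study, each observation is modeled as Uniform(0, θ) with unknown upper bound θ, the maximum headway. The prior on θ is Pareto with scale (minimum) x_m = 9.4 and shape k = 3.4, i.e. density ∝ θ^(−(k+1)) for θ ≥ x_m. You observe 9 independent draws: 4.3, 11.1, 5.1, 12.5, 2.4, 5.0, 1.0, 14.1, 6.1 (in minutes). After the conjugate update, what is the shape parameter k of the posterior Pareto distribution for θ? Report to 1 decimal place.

A Pareto(scale x_m, shape k) prior on the upper bound θ of Uniform(0, θ) is conjugate: posterior is Pareto(max(x_m, max xᵢ), k + n).
Sample maximum = 14.1; prior scale x_m = 9.4 → posterior scale = max = 14.1.
Posterior shape = 3.4 + 9 = 12.4.
Posterior shape k = 12.4.

12.4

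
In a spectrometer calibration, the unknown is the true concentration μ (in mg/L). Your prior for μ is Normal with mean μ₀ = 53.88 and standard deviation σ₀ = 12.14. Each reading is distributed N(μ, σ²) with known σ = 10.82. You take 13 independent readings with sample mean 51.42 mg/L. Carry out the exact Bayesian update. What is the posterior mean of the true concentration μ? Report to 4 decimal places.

For Normal data with known variance σ², a Normal(μ₀, σ₀²) prior on μ is conjugate. Posterior precision = 1/σ₀² + n/σ²; posterior mean is the precision-weighted average of μ₀ and x̄.
n·x̄ = 13·51.42 = 668.46.
σ₀² = 12.14² = 147.3796, σ² = 10.82² = 117.0724; σ² + n·σ₀² = 117.0724 + 13·147.3796 = 2033.0072.
Posterior mean = (μ₀/σ₀² + n·x̄/σ²)/(1/σ₀² + n/σ²) = (σ²·μ₀ + σ₀²·n·x̄)/(σ² + n·σ₀²) = (117.0724·53.88 + 147.3796·668.46)/2033.0072 = 104825.228328/2033.0072 = 51.5617.

51.5617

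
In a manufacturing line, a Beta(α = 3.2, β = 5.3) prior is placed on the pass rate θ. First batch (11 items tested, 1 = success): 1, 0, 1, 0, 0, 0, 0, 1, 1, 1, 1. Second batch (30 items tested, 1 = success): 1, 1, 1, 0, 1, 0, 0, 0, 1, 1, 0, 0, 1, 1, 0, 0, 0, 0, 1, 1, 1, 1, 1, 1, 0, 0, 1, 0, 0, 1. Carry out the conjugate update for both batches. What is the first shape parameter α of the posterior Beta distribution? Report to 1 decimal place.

25.2

The Beta prior is conjugate to a Binomial/Bernoulli likelihood; the update adds successes to α and failures to β.
After batch 1: Beta(3.2+6, 5.3+5) = Beta(9.2, 10.3).
After batch 2: Beta(9.2+16, 10.3+14) = Beta(25.2, 24.3).
Posterior α = 25.2.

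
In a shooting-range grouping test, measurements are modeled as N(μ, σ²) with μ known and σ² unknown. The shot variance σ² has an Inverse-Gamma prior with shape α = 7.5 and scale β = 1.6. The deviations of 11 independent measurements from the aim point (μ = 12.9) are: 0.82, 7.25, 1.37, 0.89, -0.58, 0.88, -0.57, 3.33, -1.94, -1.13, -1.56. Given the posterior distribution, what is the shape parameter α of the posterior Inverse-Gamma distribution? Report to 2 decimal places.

With known mean μ and an Inverse-Gamma(α, β) prior on σ², the Normal likelihood is conjugate: posterior is Inv-Gamma(α + n/2, β + Σ(xᵢ−μ)²/2).
Σ(xᵢ−μ)² = (0.82)² + (7.25)² + (1.37)² + (0.89)² + (-0.58)² + (0.88)² + (-0.57)² + (3.33)² + (-1.94)² + (-1.13)² + (-1.56)² = 75.9026.
Posterior: Inv-Gamma(7.5 + 11/2, 1.6 + 75.9026/2) = Inv-Gamma(13.00, 39.55130).
Posterior α = 13.00.

13.00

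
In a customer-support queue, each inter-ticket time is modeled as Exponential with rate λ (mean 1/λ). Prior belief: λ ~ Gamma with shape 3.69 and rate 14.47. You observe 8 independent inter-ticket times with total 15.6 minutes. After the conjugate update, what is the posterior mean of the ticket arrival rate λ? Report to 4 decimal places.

0.3888

With a Gamma(shape α, rate β) prior on the exponential rate λ, the posterior after n observations with total T = Σxᵢ is Gamma(α+n, β+T).
Posterior: Gamma(3.69+8, 14.47+15.6) = Gamma(11.69, 30.07).
Posterior mean of λ = α/β = 11.69/30.07 = 0.3888.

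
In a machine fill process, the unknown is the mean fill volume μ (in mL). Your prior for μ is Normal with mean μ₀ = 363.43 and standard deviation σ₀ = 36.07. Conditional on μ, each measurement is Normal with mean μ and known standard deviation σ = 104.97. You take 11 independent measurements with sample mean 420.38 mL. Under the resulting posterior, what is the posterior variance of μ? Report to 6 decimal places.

565.957930

For Normal data with known variance σ², a Normal(μ₀, σ₀²) prior on μ is conjugate. Posterior precision = 1/σ₀² + n/σ²; posterior mean is the precision-weighted average of μ₀ and x̄.
σ₀² = 36.07² = 1301.0449, σ² = 104.97² = 11018.7009; σ² + n·σ₀² = 11018.7009 + 11·1301.0449 = 25330.1948.
Posterior precision = 1/σ₀² + n/σ² = 1/1301.0449 + 11/11018.7009 = (σ² + n·σ₀²)/(σ₀²σ²) = 25330.1948/(1301.0449·11018.7009); posterior variance σₙ² = σ₀²σ²/(σ² + n·σ₀²) = 1301.0449·11018.7009/25330.1948 = 565.957930.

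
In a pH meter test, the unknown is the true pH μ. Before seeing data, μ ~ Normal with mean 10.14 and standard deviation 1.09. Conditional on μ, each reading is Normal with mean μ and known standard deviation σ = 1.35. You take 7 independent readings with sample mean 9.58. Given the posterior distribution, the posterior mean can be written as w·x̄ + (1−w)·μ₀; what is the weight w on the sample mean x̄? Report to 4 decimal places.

0.8203

For Normal data with known variance σ², a Normal(μ₀, σ₀²) prior on μ is conjugate. Posterior precision = 1/σ₀² + n/σ²; posterior mean is the precision-weighted average of μ₀ and x̄.
σ₀² = 1.09² = 1.1881, σ² = 1.35² = 1.8225. Prior precision 1/σ₀² = 1/1.1881; data precision n/σ² = 7/1.8225.
w = (n/σ²)/(1/σ₀² + n/σ²) = n·σ₀²/(σ² + n·σ₀²) = 7·1.1881/(1.8225 + 7·1.1881) = 8.3167/10.1392 = 0.8203.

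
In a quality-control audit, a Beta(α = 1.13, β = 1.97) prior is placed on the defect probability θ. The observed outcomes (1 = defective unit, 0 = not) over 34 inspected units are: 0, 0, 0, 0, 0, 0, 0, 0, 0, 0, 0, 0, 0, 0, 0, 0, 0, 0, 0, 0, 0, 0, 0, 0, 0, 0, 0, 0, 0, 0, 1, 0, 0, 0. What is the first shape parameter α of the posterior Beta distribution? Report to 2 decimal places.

The Beta prior is conjugate to a Binomial/Bernoulli likelihood; the update adds successes to α and failures to β.
Posterior: Beta(α+k, β+n−k) = Beta(1.13+1, 1.97+33) = Beta(2.13, 34.97).
Posterior α = 2.13.

2.13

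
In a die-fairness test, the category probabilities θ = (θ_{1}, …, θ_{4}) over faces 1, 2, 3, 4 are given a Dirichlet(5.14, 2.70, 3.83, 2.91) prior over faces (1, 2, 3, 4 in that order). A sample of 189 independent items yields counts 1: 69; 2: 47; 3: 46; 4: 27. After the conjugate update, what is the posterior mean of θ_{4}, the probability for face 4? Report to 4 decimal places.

The Dirichlet prior is conjugate to the Multinomial likelihood: each posterior αⱼ = prior αⱼ + observed count nⱼ.
Posterior concentration: (74.14, 49.70, 49.83, 29.91), total = 203.58.
E[θ_{4}|data] = α_{4}/Σα = 29.91/203.58 = 0.1469.

0.1469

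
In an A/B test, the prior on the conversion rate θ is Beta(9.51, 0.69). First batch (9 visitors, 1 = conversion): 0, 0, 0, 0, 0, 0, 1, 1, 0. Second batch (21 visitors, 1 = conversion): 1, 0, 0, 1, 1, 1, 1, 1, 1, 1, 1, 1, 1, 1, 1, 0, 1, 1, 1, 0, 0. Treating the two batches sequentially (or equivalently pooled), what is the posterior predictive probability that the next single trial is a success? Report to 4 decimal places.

0.6843

The Beta prior is conjugate to a Binomial/Bernoulli likelihood; the update adds successes to α and failures to β.
After batch 1: Beta(9.51+2, 0.69+7) = Beta(11.51, 7.69).
After batch 2: Beta(11.51+16, 7.69+5) = Beta(27.51, 12.69).
For a single future Bernoulli trial, P(success | data) = α/(α+β) = 0.6843.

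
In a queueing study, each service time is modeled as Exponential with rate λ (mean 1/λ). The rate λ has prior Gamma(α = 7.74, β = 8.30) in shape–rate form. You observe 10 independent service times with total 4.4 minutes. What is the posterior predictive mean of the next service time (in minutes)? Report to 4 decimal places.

With a Gamma(shape α, rate β) prior on the exponential rate λ, the posterior after n observations with total T = Σxᵢ is Gamma(α+n, β+T).
Posterior: Gamma(7.74+10, 8.30+4.4) = Gamma(17.74, 12.70).
The predictive distribution for the next observation is Lomax; its mean is β/(α−1) = 12.70/16.74 = 0.7587.

0.7587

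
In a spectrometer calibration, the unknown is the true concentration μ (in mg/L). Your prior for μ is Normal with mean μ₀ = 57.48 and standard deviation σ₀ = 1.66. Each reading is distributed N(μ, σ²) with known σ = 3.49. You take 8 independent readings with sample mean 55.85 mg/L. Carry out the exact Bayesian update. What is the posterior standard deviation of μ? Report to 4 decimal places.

For Normal data with known variance σ², a Normal(μ₀, σ₀²) prior on μ is conjugate. Posterior precision = 1/σ₀² + n/σ²; posterior mean is the precision-weighted average of μ₀ and x̄.
σ₀² = 1.66² = 2.7556, σ² = 3.49² = 12.1801; σ² + n·σ₀² = 12.1801 + 8·2.7556 = 34.2249.
Posterior precision = 1/σ₀² + n/σ² = 1/2.7556 + 8/12.1801 = (σ² + n·σ₀²)/(σ₀²σ²) = 34.2249/(2.7556·12.1801); posterior variance σₙ² = σ₀²σ²/(σ² + n·σ₀²) = 2.7556·12.1801/34.2249 = 0.980674.
Posterior SD = √σₙ² = √(2.7556·12.1801/34.2249) = 0.9903.

0.9903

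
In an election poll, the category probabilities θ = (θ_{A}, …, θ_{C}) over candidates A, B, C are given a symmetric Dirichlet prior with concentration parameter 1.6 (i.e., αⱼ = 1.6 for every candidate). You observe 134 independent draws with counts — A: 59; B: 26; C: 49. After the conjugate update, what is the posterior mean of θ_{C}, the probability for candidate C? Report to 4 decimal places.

0.3646

The Dirichlet prior is conjugate to the Multinomial likelihood: each posterior αⱼ = prior αⱼ + observed count nⱼ.
Posterior concentration: (60.6, 27.6, 50.6), total = 138.8.
E[θ_{C}|data] = α_{C}/Σα = 50.6/138.8 = 0.3646.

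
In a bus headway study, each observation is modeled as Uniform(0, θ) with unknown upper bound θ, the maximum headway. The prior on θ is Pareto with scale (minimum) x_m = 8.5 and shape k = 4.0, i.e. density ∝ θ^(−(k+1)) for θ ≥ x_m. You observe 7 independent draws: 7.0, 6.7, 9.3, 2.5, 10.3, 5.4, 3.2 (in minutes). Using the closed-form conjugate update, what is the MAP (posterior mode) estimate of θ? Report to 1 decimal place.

A Pareto(scale x_m, shape k) prior on the upper bound θ of Uniform(0, θ) is conjugate: posterior is Pareto(max(x_m, max xᵢ), k + n).
Sample maximum = 10.3; prior scale x_m = 8.5 → posterior scale = max = 10.3.
Posterior shape = 4.0 + 7 = 11.0.
The Pareto density is decreasing on [x_m, ∞), so the mode is x_m = 10.3.

10.3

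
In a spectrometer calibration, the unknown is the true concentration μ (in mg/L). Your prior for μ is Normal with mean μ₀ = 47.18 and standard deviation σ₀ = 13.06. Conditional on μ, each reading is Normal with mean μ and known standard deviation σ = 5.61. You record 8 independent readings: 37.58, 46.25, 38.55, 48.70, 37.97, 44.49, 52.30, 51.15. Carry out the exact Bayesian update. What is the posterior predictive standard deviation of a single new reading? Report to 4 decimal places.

5.9428

For Normal data with known variance σ², a Normal(μ₀, σ₀²) prior on μ is conjugate. Posterior precision = 1/σ₀² + n/σ²; posterior mean is the precision-weighted average of μ₀ and x̄.
σ₀² = 13.06² = 170.5636, σ² = 5.61² = 31.4721; σ² + n·σ₀² = 31.4721 + 8·170.5636 = 1395.9809.
Posterior precision = 1/σ₀² + n/σ² = 1/170.5636 + 8/31.4721 = (σ² + n·σ₀²)/(σ₀²σ²) = 1395.9809/(170.5636·31.4721); posterior variance σₙ² = σ₀²σ²/(σ² + n·σ₀²) = 170.5636·31.4721/1395.9809 = 3.845321.
Predictive variance for one new observation = σₙ² + σ² = 170.5636·31.4721/1395.9809 + 31.4721 = σ²·(σ₀² + 1395.9809)/1395.9809 = 31.4721·1566.5445/1395.9809 = 35.317421; SD = √(31.4721·1566.5445/1395.9809) = 5.9428.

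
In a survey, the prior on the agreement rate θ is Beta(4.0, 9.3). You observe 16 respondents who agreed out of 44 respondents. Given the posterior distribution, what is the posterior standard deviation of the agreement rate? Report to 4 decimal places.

0.0624

The Beta prior is conjugate to a Binomial/Bernoulli likelihood; the update adds successes to α and failures to β.
Posterior: Beta(α+k, β+n−k) = Beta(4.0+16, 9.3+28) = Beta(20.0, 37.3).
Var = αβ/((α+β)²(α+β+1)) = 20.0·37.3/(57.3²·58.3) = 0.00389727; SD = √0.00389727 = 0.0624.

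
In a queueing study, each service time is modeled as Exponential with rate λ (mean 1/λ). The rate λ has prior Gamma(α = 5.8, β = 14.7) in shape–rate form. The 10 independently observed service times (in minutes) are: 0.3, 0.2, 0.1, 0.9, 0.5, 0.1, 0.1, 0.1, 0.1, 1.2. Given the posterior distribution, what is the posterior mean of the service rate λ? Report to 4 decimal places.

0.8634

With a Gamma(shape α, rate β) prior on the exponential rate λ, the posterior after n observations with total T = Σxᵢ is Gamma(α+n, β+T).
Sum of observations T = 3.6 minutes; n = 10.
Posterior: Gamma(5.8+10, 14.7+3.6) = Gamma(15.8, 18.3).
Posterior mean of λ = α/β = 15.8/18.3 = 0.8634.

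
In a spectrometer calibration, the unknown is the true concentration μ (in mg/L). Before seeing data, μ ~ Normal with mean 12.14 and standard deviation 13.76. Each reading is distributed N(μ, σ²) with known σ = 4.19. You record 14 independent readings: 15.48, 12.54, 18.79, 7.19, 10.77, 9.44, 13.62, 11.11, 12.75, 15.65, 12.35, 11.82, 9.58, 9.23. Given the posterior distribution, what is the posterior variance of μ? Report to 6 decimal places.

For Normal data with known variance σ², a Normal(μ₀, σ₀²) prior on μ is conjugate. Posterior precision = 1/σ₀² + n/σ²; posterior mean is the precision-weighted average of μ₀ and x̄.
σ₀² = 13.76² = 189.3376, σ² = 4.19² = 17.5561; σ² + n·σ₀² = 17.5561 + 14·189.3376 = 2668.2825.
Posterior precision = 1/σ₀² + n/σ² = 1/189.3376 + 14/17.5561 = (σ² + n·σ₀²)/(σ₀²σ²) = 2668.2825/(189.3376·17.5561); posterior variance σₙ² = σ₀²σ²/(σ² + n·σ₀²) = 189.3376·17.5561/2668.2825 = 1.245756.

1.245756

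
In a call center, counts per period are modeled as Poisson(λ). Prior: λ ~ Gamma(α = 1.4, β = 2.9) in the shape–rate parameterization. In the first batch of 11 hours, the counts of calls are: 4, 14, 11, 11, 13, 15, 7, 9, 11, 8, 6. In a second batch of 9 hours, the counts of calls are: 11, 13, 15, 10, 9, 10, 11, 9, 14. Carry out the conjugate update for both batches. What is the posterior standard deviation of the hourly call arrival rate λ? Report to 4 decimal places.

With a Gamma(shape α, rate β) prior, the Poisson likelihood is conjugate: the posterior is Gamma(α + ΣXᵢ, β + n).
Batch 1: sum of counts S = 109 over n = 11 hours.
After batch 1: Gamma(α+S, β+n) = Gamma(1.4+109, 2.9+11) = Gamma(110.4, 13.9).
Batch 2: sum of counts S = 102 over n = 9 hours.
After batch 2: Gamma(α+S, β+n) = Gamma(110.4+102, 13.9+9) = Gamma(212.4, 22.9).
SD = √α/β = √212.4/22.9 = 0.6364.

0.6364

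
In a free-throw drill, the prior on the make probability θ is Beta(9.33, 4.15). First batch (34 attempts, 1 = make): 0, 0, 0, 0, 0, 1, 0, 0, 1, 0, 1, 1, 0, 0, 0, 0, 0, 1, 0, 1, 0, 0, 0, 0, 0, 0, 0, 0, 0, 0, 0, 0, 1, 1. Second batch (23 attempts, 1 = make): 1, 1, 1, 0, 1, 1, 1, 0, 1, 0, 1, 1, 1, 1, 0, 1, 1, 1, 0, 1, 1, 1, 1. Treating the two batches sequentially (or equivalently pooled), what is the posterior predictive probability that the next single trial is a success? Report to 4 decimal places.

0.5013

The Beta prior is conjugate to a Binomial/Bernoulli likelihood; the update adds successes to α and failures to β.
After batch 1: Beta(9.33+8, 4.15+26) = Beta(17.33, 30.15).
After batch 2: Beta(17.33+18, 30.15+5) = Beta(35.33, 35.15).
For a single future Bernoulli trial, P(success | data) = α/(α+β) = 0.5013.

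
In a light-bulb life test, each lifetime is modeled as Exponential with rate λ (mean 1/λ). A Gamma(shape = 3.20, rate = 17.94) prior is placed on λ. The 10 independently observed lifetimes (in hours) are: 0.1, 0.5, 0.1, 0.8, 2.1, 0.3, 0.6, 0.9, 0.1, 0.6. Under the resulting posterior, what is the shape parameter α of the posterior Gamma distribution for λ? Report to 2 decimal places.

With a Gamma(shape α, rate β) prior on the exponential rate λ, the posterior after n observations with total T = Σxᵢ is Gamma(α+n, β+T).
Sum of observations T = 6.1 hours; n = 10.
Posterior: Gamma(3.20+10, 17.94+6.1) = Gamma(13.20, 24.04).
Posterior α = 13.20.

13.20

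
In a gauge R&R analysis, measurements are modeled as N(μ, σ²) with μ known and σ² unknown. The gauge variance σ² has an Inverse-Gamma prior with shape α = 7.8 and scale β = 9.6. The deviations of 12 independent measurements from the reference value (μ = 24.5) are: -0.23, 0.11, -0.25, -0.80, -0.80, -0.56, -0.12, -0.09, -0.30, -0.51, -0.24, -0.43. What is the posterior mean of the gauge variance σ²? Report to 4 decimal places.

0.8413

With known mean μ and an Inverse-Gamma(α, β) prior on σ², the Normal likelihood is conjugate: posterior is Inv-Gamma(α + n/2, β + Σ(xᵢ−μ)²/2).
Σ(xᵢ−μ)² = (-0.23)² + (0.11)² + (-0.25)² + (-0.80)² + (-0.80)² + (-0.56)² + (-0.12)² + (-0.09)² + (-0.30)² + (-0.51)² + (-0.24)² + (-0.43)² = 2.3362.
Posterior: Inv-Gamma(7.8 + 12/2, 9.6 + 2.3362/2) = Inv-Gamma(13.80, 10.76810).
E[σ²|data] = β/(α−1) = 10.76810/12.80 = 0.8413.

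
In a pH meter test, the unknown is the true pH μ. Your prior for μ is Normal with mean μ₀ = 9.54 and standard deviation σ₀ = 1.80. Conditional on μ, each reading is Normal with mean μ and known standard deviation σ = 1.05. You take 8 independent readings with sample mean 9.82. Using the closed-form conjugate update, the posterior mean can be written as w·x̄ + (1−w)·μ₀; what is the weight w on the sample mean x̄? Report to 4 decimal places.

For Normal data with known variance σ², a Normal(μ₀, σ₀²) prior on μ is conjugate. Posterior precision = 1/σ₀² + n/σ²; posterior mean is the precision-weighted average of μ₀ and x̄.
σ₀² = 1.80² = 3.24, σ² = 1.05² = 1.1025. Prior precision 1/σ₀² = 1/3.24; data precision n/σ² = 8/1.1025.
w = (n/σ²)/(1/σ₀² + n/σ²) = n·σ₀²/(σ² + n·σ₀²) = 8·3.24/(1.1025 + 8·3.24) = 25.92/27.0225 = 0.9592.

0.9592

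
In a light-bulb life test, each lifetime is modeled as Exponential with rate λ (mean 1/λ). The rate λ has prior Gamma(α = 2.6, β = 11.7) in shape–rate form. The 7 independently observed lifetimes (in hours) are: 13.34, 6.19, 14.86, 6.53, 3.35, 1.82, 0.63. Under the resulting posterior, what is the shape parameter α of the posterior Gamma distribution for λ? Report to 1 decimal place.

With a Gamma(shape α, rate β) prior on the exponential rate λ, the posterior after n observations with total T = Σxᵢ is Gamma(α+n, β+T).
Sum of observations T = 46.72 hours; n = 7.
Posterior: Gamma(2.6+7, 11.7+46.72) = Gamma(9.6, 58.42).
Posterior α = 9.6.

9.6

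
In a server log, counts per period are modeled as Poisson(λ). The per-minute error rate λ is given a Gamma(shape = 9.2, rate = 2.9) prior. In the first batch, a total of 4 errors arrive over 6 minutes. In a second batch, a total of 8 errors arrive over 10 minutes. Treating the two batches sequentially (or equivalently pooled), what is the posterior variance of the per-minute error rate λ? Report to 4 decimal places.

0.0593

With a Gamma(shape α, rate β) prior, the Poisson likelihood is conjugate: the posterior is Gamma(α + ΣXᵢ, β + n).
After batch 1: Gamma(α+S, β+n) = Gamma(9.2+4, 2.9+6) = Gamma(13.2, 8.9).
After batch 2: Gamma(α+S, β+n) = Gamma(13.2+8, 8.9+10) = Gamma(21.2, 18.9).
Var = α/β² = 21.2/18.9² = 0.0593.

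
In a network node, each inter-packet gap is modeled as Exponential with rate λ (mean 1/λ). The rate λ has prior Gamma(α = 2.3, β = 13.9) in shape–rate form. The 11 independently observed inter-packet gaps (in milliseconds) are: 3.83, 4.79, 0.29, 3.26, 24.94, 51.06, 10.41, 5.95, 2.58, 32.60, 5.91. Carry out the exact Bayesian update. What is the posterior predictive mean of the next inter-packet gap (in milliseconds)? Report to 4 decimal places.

With a Gamma(shape α, rate β) prior on the exponential rate λ, the posterior after n observations with total T = Σxᵢ is Gamma(α+n, β+T).
Sum of observations T = 145.62 milliseconds; n = 11.
Posterior: Gamma(2.3+11, 13.9+145.62) = Gamma(13.3, 159.52).
The predictive distribution for the next observation is Lomax; its mean is β/(α−1) = 159.52/12.3 = 12.9691.

12.9691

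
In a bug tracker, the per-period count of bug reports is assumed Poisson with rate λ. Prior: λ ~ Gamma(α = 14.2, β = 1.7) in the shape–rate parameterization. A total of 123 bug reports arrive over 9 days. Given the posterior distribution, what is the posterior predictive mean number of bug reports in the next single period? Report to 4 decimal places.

With a Gamma(shape α, rate β) prior, the Poisson likelihood is conjugate: the posterior is Gamma(α + ΣXᵢ, β + n).
Posterior: Gamma(α+S, β+n) = Gamma(14.2+123, 1.7+9) = Gamma(137.2, 10.7).
The predictive distribution for one future period is NegBinom with mean α/β = 12.8224.

12.8224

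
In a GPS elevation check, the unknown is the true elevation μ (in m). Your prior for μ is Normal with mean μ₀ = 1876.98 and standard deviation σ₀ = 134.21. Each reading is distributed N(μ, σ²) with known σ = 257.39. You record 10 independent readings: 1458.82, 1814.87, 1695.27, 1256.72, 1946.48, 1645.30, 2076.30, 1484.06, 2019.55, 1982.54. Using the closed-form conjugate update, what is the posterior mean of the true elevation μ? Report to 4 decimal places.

1775.3651

For Normal data with known variance σ², a Normal(μ₀, σ₀²) prior on μ is conjugate. Posterior precision = 1/σ₀² + n/σ²; posterior mean is the precision-weighted average of μ₀ and x̄.
Σxᵢ = 1458.82 + 1814.87 + 1695.27 + 1256.72 + 1946.48 + 1645.30 + 2076.30 + 1484.06 + 2019.55 + 1982.54 = 17379.91, so n·x̄ = 17379.91.
σ₀² = 134.21² = 18012.3241, σ² = 257.39² = 66249.6121; σ² + n·σ₀² = 66249.6121 + 10·18012.3241 = 246372.8531.
Posterior mean = (μ₀/σ₀² + n·x̄/σ²)/(1/σ₀² + n/σ²) = (σ²·μ₀ + σ₀²·n·x̄)/(σ² + n·σ₀²) = (66249.6121·1876.98 + 18012.3241·17379.91)/246372.8531 = 437401768.668289/246372.8531 = 1775.3651.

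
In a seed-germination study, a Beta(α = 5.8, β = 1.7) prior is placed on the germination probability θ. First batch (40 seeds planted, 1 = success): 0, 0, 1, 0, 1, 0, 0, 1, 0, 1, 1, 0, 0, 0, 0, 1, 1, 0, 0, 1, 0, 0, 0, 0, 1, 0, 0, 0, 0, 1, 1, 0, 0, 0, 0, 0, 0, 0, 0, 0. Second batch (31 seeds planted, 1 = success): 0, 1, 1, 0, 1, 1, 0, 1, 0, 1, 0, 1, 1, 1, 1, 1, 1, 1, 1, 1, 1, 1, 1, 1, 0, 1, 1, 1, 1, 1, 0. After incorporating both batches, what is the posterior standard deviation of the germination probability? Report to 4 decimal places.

The Beta prior is conjugate to a Binomial/Bernoulli likelihood; the update adds successes to α and failures to β.
After batch 1: Beta(5.8+11, 1.7+29) = Beta(16.8, 30.7).
After batch 2: Beta(16.8+24, 30.7+7) = Beta(40.8, 37.7).
Var = αβ/((α+β)²(α+β+1)) = 40.8·37.7/(78.5²·79.5) = 0.00313975; SD = √0.00313975 = 0.0560.

0.0560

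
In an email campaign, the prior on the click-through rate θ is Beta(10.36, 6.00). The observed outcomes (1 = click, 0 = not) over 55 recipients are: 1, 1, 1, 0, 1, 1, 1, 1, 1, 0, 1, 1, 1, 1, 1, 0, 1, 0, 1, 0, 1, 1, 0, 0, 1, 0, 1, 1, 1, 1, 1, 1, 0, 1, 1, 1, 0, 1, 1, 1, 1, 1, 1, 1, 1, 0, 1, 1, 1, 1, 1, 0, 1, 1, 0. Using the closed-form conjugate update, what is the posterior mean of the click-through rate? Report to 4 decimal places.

The Beta prior is conjugate to a Binomial/Bernoulli likelihood; the update adds successes to α and failures to β.
Posterior: Beta(α+k, β+n−k) = Beta(10.36+42, 6.00+13) = Beta(52.36, 19.00).
Posterior mean = α/(α+β) = 52.36/71.36 = 0.7337.

0.7337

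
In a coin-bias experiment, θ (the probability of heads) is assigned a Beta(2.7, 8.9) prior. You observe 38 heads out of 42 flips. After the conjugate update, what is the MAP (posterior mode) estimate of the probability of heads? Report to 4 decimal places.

0.7694

The Beta prior is conjugate to a Binomial/Bernoulli likelihood; the update adds successes to α and failures to β.
Posterior: Beta(α+k, β+n−k) = Beta(2.7+38, 8.9+4) = Beta(40.7, 12.9).
Mode of Beta(a,b) for a,b>1 is (a−1)/(a+b−2) = 39.7/51.6 = 0.7694.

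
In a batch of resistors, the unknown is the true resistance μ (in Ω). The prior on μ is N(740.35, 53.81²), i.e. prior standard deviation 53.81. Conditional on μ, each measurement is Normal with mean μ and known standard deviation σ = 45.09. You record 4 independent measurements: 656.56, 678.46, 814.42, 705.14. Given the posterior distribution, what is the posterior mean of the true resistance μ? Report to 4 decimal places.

717.6328

For Normal data with known variance σ², a Normal(μ₀, σ₀²) prior on μ is conjugate. Posterior precision = 1/σ₀² + n/σ²; posterior mean is the precision-weighted average of μ₀ and x̄.
Σxᵢ = 656.56 + 678.46 + 814.42 + 705.14 = 2854.58, so n·x̄ = 2854.58.
σ₀² = 53.81² = 2895.5161, σ² = 45.09² = 2033.1081; σ² + n·σ₀² = 2033.1081 + 4·2895.5161 = 13615.1725.
Posterior mean = (μ₀/σ₀² + n·x̄/σ²)/(1/σ₀² + n/σ²) = (σ²·μ₀ + σ₀²·n·x̄)/(σ² + n·σ₀²) = (2033.1081·740.35 + 2895.5161·2854.58)/13615.1725 = 9770693.930573/13615.1725 = 717.6328.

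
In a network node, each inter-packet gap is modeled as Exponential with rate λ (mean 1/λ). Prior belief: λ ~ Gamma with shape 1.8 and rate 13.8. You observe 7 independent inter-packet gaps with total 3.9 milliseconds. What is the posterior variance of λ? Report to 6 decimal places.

With a Gamma(shape α, rate β) prior on the exponential rate λ, the posterior after n observations with total T = Σxᵢ is Gamma(α+n, β+T).
Posterior: Gamma(1.8+7, 13.8+3.9) = Gamma(8.8, 17.7).
Var = α/β² = 0.028089.

0.028089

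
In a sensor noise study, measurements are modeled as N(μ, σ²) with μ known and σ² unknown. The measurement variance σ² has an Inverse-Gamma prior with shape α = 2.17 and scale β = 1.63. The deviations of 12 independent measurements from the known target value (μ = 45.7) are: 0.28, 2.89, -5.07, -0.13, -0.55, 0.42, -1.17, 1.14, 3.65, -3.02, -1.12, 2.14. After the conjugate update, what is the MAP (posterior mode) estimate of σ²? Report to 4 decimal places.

3.7534

With known mean μ and an Inverse-Gamma(α, β) prior on σ², the Normal likelihood is conjugate: posterior is Inv-Gamma(α + n/2, β + Σ(xᵢ−μ)²/2).
Σ(xᵢ−μ)² = (0.28)² + (2.89)² + (-5.07)² + (-0.13)² + (-0.55)² + (0.42)² + (-1.17)² + (1.14)² + (3.65)² + (-3.02)² + (-1.12)² + (2.14)² = 65.5766.
Posterior: Inv-Gamma(2.17 + 12/2, 1.63 + 65.5766/2) = Inv-Gamma(8.17, 34.41830).
Mode = β/(α+1) = 34.41830/9.17 = 3.7534.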